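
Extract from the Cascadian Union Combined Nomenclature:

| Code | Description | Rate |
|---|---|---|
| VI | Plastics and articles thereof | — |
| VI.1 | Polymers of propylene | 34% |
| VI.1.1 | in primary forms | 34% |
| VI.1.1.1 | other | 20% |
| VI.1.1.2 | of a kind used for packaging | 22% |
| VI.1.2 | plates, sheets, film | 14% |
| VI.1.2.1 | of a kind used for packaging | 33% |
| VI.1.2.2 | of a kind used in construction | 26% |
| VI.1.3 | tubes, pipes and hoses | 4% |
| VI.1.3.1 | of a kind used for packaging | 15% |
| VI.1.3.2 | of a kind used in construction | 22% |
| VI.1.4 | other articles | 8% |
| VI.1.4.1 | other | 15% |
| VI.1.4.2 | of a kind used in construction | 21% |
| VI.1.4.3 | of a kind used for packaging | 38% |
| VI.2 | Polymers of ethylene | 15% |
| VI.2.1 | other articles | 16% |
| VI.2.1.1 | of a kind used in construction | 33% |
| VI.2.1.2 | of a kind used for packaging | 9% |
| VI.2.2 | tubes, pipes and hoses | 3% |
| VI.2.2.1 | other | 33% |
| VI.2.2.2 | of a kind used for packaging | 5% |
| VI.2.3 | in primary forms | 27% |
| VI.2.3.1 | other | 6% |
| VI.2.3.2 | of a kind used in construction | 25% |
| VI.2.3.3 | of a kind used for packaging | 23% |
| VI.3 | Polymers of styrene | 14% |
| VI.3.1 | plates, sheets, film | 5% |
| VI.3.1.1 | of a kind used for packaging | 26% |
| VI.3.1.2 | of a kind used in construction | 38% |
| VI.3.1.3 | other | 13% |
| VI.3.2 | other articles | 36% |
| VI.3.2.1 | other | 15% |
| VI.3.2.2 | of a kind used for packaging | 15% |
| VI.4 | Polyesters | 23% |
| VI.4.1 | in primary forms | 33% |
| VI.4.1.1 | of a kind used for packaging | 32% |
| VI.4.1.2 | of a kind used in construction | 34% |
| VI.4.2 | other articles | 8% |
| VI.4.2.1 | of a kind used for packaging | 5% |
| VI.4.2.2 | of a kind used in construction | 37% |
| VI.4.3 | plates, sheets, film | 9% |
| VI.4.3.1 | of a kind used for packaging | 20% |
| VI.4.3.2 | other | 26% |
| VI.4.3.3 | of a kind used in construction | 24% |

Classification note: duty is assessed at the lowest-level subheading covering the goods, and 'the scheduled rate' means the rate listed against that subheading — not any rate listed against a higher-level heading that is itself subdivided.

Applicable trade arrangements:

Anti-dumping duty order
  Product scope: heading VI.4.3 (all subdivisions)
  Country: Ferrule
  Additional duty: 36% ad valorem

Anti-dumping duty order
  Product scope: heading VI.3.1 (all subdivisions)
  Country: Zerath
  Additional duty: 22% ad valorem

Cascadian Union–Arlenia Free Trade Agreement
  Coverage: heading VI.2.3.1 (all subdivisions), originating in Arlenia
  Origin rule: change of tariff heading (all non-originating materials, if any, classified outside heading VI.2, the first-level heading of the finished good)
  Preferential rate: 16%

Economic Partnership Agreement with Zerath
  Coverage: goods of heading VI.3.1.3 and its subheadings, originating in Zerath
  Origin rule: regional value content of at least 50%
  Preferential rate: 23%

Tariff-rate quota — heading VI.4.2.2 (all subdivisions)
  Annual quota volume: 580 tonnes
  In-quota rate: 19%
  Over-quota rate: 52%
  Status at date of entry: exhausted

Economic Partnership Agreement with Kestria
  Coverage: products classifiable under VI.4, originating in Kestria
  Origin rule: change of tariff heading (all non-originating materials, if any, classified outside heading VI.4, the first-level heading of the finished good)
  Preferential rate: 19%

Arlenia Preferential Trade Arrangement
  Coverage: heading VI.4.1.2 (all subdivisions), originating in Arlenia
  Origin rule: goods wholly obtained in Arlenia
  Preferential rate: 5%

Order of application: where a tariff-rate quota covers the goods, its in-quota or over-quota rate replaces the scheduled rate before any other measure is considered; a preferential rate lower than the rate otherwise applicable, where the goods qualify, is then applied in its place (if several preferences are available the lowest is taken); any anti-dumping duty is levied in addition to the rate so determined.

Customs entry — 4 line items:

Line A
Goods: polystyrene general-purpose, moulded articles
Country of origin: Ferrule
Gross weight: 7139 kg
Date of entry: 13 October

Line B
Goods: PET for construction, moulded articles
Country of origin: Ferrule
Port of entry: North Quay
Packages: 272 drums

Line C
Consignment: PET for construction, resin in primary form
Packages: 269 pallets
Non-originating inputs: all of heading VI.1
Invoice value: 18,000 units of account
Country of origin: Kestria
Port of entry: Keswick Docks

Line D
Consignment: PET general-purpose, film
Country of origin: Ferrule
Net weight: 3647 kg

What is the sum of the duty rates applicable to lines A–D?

Line A: polystyrene → VI.3; moulded articles → VI.3.2; general-purpose → VI.3.2.1. Scheduled 15%. No special measure applies. → 15%.
Line B: PET → VI.4; moulded articles → VI.4.2; for construction → VI.4.2.2. Scheduled 37%. quota on VI.4.2.2 exhausted → over-quota 52%. → 52%.
Line C: PET → VI.4; resin in primary form → VI.4.1; for construction → VI.4.1.2. Scheduled 34%. Kestria agreement on VI.4: CTH met → 19% available; preferential 19%. → 19%.
Line D: PET → VI.4; film → VI.4.3; general-purpose → VI.4.3.2. Scheduled 26%. anti-dumping (Ferrule, VI.4.3): +36%; total 26% + 36% = 62%. → 62%.
Sum: 15% + 52% + 19% + 62% = 148%.

148%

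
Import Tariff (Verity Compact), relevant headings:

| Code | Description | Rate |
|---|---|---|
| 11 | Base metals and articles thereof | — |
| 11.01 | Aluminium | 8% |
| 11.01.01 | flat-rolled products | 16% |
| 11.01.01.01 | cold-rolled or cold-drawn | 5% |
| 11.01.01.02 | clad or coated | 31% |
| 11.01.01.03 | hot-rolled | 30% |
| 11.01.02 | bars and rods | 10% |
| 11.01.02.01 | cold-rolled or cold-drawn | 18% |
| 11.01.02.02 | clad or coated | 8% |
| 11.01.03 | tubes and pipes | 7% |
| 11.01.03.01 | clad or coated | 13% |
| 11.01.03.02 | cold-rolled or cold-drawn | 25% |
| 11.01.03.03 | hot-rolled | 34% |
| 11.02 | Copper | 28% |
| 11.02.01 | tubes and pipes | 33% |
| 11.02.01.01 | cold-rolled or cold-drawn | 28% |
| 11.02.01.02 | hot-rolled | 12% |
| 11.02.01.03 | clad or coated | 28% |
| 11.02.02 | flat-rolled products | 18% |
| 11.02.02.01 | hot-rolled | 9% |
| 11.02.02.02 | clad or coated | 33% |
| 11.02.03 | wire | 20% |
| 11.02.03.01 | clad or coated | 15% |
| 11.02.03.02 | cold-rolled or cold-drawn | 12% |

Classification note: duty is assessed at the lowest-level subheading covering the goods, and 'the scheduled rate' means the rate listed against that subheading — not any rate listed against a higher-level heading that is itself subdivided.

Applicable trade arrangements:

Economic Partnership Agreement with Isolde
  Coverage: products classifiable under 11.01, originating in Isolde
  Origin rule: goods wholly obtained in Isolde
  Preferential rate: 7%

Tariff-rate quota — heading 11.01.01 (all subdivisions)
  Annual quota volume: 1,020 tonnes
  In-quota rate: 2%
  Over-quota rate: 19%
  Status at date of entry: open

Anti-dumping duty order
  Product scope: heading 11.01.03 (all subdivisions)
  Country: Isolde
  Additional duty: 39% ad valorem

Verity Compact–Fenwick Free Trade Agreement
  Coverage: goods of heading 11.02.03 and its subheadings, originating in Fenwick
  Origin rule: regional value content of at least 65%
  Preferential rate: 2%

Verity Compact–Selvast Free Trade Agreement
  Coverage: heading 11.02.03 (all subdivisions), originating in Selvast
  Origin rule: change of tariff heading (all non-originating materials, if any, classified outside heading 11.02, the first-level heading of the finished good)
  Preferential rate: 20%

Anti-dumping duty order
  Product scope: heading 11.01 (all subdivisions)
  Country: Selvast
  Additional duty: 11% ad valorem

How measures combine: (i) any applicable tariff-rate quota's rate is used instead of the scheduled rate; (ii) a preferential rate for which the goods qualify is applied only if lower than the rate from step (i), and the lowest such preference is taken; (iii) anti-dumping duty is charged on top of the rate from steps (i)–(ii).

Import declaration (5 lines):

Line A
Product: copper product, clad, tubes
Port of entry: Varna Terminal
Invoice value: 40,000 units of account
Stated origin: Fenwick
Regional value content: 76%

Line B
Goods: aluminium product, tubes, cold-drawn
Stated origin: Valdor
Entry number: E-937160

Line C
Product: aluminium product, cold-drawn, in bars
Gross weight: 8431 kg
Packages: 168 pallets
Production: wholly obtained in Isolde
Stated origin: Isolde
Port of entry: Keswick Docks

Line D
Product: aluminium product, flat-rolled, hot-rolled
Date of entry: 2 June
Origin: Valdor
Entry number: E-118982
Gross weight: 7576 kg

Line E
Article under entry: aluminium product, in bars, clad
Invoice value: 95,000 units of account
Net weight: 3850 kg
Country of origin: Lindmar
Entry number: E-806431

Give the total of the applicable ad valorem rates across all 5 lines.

Line A: copper → 11.02; tubes → 11.02.01; clad → 11.02.01.03. Scheduled 28%. Fenwick agreement on 11.02.03: 11.02.01.03 not covered. → 28%.
Line B: aluminium → 11.01; tubes → 11.01.03; cold-drawn → 11.01.03.02. Scheduled 25%. No special measure applies. → 25%.
Line C: aluminium → 11.01; in bars → 11.01.02; cold-drawn → 11.01.02.01. Scheduled 18%. Isolde agreement on 11.01: wholly obtained → 7% available; preferential 7%. → 7%.
Line D: aluminium → 11.01; flat-rolled → 11.01.01; hot-rolled → 11.01.01.03. Scheduled 30%. quota on 11.01.01 open → in-quota 2%. → 2%.
Line E: aluminium → 11.01; in bars → 11.01.02; clad → 11.01.02.02. Scheduled 8%. No special measure applies. → 8%.
Sum: 28% + 25% + 7% + 2% + 8% = 70%.

70%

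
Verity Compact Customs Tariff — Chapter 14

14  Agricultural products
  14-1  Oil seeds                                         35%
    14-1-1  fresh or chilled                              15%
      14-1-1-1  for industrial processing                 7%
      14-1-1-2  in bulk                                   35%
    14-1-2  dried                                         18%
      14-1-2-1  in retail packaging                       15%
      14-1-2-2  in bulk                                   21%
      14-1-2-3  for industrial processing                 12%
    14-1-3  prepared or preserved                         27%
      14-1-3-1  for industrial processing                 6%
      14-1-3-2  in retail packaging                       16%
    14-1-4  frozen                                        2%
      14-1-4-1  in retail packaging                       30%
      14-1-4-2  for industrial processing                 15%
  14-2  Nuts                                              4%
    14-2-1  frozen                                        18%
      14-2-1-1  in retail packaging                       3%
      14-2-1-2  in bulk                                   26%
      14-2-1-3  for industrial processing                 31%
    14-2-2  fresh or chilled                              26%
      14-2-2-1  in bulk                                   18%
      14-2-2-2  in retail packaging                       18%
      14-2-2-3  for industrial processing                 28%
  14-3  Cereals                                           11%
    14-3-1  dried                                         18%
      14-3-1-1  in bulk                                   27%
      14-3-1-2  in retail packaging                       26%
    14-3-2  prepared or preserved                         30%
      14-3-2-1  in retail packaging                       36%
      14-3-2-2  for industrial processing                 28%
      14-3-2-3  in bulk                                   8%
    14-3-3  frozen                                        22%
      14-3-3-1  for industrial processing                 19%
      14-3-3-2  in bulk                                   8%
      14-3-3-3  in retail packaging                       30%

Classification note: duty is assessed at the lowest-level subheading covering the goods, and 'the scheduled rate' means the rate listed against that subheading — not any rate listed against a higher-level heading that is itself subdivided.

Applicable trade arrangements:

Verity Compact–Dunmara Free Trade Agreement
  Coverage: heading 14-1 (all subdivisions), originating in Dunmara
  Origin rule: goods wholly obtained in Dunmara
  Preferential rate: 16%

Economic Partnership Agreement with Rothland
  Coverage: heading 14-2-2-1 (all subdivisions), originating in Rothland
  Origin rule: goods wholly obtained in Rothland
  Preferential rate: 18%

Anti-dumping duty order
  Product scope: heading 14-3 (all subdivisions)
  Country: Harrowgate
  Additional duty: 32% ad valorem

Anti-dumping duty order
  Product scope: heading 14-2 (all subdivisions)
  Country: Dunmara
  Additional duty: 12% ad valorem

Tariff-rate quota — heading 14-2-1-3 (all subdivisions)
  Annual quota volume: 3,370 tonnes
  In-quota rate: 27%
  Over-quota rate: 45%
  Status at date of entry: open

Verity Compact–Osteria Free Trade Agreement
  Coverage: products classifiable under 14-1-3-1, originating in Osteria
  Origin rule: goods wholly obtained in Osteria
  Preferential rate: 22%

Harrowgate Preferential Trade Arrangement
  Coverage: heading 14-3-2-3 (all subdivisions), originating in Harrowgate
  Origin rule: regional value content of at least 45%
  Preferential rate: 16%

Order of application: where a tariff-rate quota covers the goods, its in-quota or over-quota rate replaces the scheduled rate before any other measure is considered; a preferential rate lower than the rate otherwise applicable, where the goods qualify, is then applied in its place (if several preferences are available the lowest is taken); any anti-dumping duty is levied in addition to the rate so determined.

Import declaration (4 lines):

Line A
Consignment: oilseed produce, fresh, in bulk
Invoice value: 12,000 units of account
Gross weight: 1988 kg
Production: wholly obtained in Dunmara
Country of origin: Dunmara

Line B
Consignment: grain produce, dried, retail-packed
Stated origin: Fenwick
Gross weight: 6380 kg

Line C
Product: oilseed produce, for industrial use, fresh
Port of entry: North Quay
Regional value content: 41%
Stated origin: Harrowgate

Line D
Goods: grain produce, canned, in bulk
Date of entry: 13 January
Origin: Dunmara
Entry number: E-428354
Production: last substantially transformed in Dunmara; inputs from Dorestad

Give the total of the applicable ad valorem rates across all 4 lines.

Line A: oilseed → 14-1; fresh → 14-1-1; in bulk → 14-1-1-2. Scheduled 35%. Dunmara agreement on 14-1: wholly obtained → 16% available; preferential 16%. → 16%.
Line B: grain → 14-3; dried → 14-3-1; retail-packed → 14-3-1-2. Scheduled 26%. No special measure applies. → 26%.
Line C: oilseed → 14-1; fresh → 14-1-1; for industrial use → 14-1-1-1. Scheduled 7%. Harrowgate agreement on 14-3-2-3: 14-1-1-1 not covered. → 7%.
Line D: grain → 14-3; canned → 14-3-2; in bulk → 14-3-2-3. Scheduled 8%. Dunmara agreement on 14-1: 14-3-2-3 not covered. → 8%.
Sum: 16% + 26% + 7% + 8% = 57%.

57%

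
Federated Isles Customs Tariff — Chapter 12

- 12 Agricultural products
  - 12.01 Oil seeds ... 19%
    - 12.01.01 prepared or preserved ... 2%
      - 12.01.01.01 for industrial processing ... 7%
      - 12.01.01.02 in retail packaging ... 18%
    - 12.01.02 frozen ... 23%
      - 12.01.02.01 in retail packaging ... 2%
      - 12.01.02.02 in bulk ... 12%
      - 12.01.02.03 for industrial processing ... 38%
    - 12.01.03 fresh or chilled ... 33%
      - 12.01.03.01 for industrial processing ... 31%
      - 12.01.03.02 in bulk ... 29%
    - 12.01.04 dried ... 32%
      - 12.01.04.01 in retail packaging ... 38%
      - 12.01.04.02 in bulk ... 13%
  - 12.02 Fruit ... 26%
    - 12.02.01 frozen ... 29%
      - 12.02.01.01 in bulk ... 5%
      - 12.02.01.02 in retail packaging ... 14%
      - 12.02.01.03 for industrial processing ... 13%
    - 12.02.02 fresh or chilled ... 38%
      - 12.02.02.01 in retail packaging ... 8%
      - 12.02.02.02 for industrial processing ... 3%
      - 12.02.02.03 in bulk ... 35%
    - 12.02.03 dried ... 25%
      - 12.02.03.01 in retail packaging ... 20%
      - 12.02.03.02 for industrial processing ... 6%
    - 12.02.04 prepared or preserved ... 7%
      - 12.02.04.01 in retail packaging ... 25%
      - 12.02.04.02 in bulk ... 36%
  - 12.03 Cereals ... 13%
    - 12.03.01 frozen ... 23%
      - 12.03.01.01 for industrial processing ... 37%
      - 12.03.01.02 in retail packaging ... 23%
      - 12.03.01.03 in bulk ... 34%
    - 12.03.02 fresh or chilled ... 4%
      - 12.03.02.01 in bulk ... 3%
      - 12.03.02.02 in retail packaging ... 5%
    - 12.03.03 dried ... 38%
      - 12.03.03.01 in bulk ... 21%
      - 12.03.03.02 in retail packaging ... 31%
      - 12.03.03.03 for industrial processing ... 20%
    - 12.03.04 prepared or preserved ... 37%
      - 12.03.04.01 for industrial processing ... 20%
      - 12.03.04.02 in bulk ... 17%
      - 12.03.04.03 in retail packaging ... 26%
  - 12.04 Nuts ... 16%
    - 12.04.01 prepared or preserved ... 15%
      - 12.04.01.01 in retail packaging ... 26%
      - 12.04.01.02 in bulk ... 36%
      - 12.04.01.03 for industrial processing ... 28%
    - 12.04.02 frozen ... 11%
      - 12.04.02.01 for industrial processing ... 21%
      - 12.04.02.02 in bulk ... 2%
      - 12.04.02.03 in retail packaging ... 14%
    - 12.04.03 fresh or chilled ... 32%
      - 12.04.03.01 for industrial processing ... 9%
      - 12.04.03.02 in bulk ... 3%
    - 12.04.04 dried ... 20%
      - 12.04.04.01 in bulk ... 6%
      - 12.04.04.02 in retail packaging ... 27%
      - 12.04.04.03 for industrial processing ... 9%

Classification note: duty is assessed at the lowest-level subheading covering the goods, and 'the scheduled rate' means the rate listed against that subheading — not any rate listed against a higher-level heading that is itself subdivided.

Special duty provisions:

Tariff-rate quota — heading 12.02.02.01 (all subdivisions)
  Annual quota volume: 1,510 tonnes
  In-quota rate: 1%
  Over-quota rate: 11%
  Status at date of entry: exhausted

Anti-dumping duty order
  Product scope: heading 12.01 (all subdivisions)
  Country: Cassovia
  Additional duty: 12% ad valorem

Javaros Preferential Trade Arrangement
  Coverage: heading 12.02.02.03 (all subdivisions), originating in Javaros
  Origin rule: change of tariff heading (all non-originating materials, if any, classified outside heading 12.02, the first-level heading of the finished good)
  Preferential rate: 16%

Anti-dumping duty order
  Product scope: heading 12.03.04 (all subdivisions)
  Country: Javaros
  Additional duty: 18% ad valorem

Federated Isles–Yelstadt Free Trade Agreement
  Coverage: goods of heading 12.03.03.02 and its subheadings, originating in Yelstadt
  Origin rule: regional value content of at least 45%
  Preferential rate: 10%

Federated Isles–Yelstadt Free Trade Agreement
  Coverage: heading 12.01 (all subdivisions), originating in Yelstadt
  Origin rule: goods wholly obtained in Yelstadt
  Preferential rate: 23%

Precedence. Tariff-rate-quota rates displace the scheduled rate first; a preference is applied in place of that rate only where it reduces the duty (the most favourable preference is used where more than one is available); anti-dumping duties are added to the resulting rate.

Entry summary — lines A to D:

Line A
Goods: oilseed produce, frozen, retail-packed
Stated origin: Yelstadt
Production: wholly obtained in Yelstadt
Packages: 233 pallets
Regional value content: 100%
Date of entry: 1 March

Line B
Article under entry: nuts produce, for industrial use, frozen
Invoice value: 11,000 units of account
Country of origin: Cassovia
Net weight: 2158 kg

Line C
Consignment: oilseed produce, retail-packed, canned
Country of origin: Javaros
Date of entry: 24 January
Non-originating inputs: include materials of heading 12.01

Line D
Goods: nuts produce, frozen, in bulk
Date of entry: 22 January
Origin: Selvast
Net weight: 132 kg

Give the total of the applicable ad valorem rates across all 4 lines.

43%

Line A: oilseed → 12.01; frozen → 12.01.02; retail-packed → 12.01.02.01. Scheduled 2%. Yelstadt agreement on 12.03.03.02: 12.01.02.01 not covered; Yelstadt agreement on 12.01: wholly obtained → 23% available; preference 23% not lower than 2% → no reduction. → 2%.
Line B: nuts → 12.04; frozen → 12.04.02; for industrial use → 12.04.02.01. Scheduled 21%. No special measure applies. → 21%.
Line C: oilseed → 12.01; canned → 12.01.01; retail-packed → 12.01.01.02. Scheduled 18%. Javaros agreement on 12.02.02.03: 12.01.01.02 not covered. → 18%.
Line D: nuts → 12.04; frozen → 12.04.02; in bulk → 12.04.02.02. Scheduled 2%. No special measure applies. → 2%.
Sum: 2% + 21% + 18% + 2% = 43%.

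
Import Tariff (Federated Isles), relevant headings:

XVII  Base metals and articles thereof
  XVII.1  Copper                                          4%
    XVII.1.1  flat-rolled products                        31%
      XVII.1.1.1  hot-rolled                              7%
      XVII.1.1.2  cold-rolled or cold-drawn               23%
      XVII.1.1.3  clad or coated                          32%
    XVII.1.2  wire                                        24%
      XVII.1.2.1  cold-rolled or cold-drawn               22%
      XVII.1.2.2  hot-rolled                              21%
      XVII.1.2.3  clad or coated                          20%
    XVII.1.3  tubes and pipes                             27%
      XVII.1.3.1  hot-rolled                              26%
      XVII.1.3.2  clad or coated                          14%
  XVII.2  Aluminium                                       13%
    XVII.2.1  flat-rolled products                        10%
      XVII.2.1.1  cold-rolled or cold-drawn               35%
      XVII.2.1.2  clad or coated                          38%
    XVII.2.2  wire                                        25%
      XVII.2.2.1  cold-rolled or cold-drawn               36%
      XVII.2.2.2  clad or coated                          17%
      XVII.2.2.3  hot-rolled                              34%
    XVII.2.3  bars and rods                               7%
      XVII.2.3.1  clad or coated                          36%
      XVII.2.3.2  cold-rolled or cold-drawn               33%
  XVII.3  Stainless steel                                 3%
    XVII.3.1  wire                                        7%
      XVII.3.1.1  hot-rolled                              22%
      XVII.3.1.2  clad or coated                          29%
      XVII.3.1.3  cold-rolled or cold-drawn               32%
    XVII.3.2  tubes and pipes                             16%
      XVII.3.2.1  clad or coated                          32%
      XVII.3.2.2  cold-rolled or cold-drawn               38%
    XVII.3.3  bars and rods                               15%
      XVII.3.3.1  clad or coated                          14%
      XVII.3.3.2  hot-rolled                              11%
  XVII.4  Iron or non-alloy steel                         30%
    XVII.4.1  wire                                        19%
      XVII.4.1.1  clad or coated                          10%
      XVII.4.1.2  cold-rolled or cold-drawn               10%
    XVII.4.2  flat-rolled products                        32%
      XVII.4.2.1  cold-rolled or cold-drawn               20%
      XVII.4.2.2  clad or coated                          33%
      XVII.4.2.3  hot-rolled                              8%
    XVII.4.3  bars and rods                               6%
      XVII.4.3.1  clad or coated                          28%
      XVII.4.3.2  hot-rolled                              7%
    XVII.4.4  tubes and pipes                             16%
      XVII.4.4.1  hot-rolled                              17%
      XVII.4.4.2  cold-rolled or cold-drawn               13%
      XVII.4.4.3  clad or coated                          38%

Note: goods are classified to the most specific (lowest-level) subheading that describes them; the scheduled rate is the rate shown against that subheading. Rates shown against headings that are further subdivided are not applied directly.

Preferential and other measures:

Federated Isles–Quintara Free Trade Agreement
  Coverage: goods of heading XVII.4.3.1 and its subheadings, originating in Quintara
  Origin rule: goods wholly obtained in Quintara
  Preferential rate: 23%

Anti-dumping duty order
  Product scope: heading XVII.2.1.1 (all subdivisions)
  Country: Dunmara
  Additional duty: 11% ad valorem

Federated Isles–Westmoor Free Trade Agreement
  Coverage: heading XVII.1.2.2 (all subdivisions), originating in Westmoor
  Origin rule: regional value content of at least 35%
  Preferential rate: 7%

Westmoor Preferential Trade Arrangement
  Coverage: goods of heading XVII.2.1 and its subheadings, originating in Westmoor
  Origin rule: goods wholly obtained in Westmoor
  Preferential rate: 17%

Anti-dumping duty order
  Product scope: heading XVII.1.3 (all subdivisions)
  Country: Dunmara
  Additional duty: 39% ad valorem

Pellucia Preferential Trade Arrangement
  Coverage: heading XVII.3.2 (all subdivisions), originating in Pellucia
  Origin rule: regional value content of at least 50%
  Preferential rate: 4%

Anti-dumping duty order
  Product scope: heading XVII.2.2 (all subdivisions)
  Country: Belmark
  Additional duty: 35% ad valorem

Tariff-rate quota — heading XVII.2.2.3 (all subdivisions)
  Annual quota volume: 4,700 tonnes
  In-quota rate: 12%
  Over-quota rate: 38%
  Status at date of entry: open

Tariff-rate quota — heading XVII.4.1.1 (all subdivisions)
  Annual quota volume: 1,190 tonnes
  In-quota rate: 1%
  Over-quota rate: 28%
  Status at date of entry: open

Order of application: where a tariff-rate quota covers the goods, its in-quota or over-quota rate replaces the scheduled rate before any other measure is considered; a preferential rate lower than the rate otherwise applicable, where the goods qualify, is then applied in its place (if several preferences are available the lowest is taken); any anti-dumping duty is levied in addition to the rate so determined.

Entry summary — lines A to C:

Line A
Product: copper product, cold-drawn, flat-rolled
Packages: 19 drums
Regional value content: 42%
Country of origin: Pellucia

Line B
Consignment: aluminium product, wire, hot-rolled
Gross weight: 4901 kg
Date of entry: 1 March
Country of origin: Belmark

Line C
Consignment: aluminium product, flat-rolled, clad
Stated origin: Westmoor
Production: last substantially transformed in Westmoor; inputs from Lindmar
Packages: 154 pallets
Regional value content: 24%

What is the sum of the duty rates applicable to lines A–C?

Line A: copper → XVII.1; flat-rolled → XVII.1.1; cold-drawn → XVII.1.1.2. Scheduled 23%. Pellucia agreement on XVII.3.2: XVII.1.1.2 not covered. → 23%.
Line B: aluminium → XVII.2; wire → XVII.2.2; hot-rolled → XVII.2.2.3. Scheduled 34%. quota on XVII.2.2.3 open → in-quota 12%; anti-dumping (Belmark, XVII.2.2): +35%; total 12% + 35% = 47%. → 47%.
Line C: aluminium → XVII.2; flat-rolled → XVII.2.1; clad → XVII.2.1.2. Scheduled 38%. Westmoor agreement on XVII.1.2.2: XVII.2.1.2 not covered; Westmoor agreement on XVII.2.1: not wholly obtained. → 38%.
Sum: 23% + 47% + 38% = 108%.

108%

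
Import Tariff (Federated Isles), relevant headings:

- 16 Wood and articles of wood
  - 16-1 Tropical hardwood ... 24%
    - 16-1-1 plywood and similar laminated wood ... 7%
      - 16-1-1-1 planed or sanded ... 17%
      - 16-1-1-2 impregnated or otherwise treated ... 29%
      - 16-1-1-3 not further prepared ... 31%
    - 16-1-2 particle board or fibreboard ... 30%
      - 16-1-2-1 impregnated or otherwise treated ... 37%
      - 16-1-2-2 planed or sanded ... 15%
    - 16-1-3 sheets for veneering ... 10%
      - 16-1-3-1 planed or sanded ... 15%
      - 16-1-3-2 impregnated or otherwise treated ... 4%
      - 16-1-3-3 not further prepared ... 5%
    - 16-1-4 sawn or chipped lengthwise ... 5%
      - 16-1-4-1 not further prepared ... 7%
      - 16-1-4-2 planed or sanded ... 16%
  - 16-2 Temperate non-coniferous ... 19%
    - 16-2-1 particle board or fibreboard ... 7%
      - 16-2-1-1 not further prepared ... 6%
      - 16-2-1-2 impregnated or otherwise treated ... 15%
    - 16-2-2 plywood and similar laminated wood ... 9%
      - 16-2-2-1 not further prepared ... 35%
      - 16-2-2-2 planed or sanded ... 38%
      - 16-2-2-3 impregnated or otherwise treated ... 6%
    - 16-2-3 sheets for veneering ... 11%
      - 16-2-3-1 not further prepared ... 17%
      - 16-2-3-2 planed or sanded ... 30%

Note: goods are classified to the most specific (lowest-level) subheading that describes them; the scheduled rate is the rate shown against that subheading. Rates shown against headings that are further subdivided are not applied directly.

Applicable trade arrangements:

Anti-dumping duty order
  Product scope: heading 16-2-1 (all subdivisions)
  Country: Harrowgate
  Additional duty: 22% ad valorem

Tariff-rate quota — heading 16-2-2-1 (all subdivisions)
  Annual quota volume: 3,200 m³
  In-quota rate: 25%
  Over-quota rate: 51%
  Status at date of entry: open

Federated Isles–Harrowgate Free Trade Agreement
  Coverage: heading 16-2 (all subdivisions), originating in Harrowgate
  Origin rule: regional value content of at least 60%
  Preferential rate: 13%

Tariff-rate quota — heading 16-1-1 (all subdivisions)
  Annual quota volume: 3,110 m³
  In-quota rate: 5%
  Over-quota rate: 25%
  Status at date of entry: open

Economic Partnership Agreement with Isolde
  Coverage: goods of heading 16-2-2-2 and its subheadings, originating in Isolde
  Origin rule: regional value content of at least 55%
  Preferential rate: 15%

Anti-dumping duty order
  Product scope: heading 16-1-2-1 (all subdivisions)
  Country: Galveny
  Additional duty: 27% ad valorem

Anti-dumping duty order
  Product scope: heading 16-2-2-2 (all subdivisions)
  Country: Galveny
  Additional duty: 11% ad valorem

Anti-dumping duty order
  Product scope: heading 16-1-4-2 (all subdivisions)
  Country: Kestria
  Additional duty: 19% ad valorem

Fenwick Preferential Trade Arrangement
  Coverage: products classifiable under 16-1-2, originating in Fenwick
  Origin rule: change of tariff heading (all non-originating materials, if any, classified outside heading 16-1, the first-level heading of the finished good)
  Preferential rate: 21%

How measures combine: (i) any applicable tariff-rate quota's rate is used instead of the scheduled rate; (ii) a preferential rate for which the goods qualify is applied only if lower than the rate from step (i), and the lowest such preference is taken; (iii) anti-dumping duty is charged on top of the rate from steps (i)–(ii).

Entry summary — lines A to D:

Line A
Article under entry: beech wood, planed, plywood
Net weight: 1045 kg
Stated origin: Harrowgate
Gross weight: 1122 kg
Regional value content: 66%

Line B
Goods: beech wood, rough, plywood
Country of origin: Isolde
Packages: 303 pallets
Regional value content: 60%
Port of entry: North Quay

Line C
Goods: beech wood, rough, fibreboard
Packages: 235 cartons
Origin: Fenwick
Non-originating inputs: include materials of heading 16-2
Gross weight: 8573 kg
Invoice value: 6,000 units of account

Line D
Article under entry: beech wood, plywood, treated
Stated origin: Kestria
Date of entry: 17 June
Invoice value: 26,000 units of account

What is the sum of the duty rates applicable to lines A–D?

50%

Line A: beech → 16-2; plywood → 16-2-2; planed → 16-2-2-2. Scheduled 38%. Harrowgate agreement on 16-2: RVC ≥ 60% → 13% available; preferential 13%. → 13%.
Line B: beech → 16-2; plywood → 16-2-2; rough → 16-2-2-1. Scheduled 35%. quota on 16-2-2-1 open → in-quota 25%; Isolde agreement on 16-2-2-2: 16-2-2-1 not covered. → 25%.
Line C: beech → 16-2; fibreboard → 16-2-1; rough → 16-2-1-1. Scheduled 6%. Fenwick agreement on 16-1-2: 16-2-1-1 not covered. → 6%.
Line D: beech → 16-2; plywood → 16-2-2; treated → 16-2-2-3. Scheduled 6%. No special measure applies. → 6%.
Sum: 13% + 25% + 6% + 6% = 50%.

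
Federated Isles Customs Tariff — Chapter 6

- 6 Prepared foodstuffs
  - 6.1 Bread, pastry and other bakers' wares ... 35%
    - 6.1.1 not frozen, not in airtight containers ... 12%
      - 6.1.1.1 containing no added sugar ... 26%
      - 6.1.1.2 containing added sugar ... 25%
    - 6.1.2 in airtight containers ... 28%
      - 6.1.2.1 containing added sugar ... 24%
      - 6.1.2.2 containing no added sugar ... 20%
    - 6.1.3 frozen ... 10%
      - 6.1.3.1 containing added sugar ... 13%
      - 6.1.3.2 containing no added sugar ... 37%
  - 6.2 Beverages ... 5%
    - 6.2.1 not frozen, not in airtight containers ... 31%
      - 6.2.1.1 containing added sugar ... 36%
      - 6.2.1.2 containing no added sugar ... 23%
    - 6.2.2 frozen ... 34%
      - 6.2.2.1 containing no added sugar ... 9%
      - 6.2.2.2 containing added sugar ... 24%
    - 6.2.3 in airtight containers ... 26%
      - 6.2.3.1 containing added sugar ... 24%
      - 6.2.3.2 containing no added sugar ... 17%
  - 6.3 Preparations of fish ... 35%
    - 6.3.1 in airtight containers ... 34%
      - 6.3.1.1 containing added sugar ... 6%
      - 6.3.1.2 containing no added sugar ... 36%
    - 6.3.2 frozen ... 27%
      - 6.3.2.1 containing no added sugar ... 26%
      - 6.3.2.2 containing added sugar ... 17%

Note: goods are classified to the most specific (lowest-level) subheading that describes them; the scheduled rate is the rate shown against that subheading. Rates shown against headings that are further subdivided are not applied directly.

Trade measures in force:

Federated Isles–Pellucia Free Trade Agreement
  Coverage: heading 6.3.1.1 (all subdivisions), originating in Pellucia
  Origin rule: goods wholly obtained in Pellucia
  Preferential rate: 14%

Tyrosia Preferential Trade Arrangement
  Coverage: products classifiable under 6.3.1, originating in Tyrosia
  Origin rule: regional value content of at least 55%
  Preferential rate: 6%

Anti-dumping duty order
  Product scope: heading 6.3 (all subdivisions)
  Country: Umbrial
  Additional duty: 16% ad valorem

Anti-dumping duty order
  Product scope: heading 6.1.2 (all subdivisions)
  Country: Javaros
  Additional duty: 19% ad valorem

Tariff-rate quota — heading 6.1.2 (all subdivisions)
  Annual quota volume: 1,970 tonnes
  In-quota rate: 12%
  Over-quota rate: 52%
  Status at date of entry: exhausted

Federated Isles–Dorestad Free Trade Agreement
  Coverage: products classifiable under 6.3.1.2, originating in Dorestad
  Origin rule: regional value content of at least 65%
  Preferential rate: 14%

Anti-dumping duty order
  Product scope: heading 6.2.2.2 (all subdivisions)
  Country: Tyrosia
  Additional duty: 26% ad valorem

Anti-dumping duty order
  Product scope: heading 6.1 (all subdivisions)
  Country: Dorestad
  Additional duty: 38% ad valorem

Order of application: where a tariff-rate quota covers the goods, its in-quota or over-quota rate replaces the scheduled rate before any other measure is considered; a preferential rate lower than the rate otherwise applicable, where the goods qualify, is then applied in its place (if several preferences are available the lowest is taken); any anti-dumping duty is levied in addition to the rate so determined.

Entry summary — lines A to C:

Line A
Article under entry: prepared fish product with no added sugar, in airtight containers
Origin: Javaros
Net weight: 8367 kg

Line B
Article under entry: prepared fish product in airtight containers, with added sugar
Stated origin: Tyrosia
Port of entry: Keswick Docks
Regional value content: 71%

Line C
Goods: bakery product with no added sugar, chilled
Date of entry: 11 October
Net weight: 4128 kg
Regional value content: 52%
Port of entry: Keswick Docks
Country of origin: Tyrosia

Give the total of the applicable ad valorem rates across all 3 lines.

Line A: prepared fish product → 6.3; in airtight containers → 6.3.1; with no added sugar → 6.3.1.2. Scheduled 36%. No special measure applies. → 36%.
Line B: prepared fish product → 6.3; in airtight containers → 6.3.1; with added sugar → 6.3.1.1. Scheduled 6%. Tyrosia agreement on 6.3.1: RVC ≥ 55% → 6% available; preference 6% not lower than 6% → no reduction. → 6%.
Line C: bakery product → 6.1; chilled → 6.1.1; with no added sugar → 6.1.1.1. Scheduled 26%. Tyrosia agreement on 6.3.1: 6.1.1.1 not covered. → 26%.
Sum: 36% + 6% + 26% = 68%.

68%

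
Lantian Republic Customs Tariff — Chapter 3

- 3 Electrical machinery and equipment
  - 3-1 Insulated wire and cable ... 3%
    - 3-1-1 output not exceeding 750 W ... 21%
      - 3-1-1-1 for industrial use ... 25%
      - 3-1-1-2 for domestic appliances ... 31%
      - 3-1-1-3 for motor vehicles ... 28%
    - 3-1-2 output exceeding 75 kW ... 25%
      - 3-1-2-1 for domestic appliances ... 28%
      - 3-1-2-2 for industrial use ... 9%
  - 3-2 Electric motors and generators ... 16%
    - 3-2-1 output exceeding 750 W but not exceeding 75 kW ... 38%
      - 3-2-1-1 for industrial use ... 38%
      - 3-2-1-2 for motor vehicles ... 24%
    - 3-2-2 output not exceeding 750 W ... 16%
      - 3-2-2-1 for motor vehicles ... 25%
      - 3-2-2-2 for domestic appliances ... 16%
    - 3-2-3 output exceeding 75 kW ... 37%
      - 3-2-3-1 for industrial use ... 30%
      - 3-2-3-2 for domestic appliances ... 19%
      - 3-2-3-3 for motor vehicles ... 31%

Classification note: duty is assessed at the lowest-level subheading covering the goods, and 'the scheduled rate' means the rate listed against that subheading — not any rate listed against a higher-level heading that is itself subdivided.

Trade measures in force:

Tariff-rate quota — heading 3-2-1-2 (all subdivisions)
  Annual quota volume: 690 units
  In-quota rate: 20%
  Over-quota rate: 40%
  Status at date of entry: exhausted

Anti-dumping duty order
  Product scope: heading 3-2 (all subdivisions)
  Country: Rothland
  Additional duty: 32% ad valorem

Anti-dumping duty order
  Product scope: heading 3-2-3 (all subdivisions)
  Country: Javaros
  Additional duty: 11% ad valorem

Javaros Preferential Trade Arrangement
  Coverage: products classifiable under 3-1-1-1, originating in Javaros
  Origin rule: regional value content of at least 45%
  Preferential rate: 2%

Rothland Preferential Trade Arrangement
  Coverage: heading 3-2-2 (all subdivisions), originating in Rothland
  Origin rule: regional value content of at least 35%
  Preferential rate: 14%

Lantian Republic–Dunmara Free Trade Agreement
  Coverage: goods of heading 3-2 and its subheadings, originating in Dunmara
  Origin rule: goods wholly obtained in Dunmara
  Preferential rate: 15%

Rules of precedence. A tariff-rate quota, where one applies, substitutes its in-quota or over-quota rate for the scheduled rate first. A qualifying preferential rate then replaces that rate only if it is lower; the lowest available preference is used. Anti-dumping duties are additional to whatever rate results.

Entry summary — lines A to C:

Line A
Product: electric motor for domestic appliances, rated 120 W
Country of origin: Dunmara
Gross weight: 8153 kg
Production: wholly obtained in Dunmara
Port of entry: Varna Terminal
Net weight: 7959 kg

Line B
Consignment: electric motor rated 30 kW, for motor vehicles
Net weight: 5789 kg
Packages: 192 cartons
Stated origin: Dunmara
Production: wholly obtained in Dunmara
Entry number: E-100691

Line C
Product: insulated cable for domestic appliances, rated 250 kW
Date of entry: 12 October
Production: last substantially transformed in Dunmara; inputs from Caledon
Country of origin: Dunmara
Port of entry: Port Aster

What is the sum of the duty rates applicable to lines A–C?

58%

Line A: electric motor → 3-2; rated 120 W → 3-2-2; for domestic appliances → 3-2-2-2. Scheduled 16%. Dunmara agreement on 3-2: wholly obtained → 15% available; preferential 15%. → 15%.
Line B: electric motor → 3-2; rated 30 kW → 3-2-1; for motor vehicles → 3-2-1-2. Scheduled 24%. quota on 3-2-1-2 exhausted → over-quota 40%; Dunmara agreement on 3-2: wholly obtained → 15% available; preferential 15%. → 15%.
Line C: insulated cable → 3-1; rated 250 kW → 3-1-2; for domestic appliances → 3-1-2-1. Scheduled 28%. Dunmara agreement on 3-2: 3-1-2-1 not covered. → 28%.
Sum: 15% + 15% + 28% = 58%.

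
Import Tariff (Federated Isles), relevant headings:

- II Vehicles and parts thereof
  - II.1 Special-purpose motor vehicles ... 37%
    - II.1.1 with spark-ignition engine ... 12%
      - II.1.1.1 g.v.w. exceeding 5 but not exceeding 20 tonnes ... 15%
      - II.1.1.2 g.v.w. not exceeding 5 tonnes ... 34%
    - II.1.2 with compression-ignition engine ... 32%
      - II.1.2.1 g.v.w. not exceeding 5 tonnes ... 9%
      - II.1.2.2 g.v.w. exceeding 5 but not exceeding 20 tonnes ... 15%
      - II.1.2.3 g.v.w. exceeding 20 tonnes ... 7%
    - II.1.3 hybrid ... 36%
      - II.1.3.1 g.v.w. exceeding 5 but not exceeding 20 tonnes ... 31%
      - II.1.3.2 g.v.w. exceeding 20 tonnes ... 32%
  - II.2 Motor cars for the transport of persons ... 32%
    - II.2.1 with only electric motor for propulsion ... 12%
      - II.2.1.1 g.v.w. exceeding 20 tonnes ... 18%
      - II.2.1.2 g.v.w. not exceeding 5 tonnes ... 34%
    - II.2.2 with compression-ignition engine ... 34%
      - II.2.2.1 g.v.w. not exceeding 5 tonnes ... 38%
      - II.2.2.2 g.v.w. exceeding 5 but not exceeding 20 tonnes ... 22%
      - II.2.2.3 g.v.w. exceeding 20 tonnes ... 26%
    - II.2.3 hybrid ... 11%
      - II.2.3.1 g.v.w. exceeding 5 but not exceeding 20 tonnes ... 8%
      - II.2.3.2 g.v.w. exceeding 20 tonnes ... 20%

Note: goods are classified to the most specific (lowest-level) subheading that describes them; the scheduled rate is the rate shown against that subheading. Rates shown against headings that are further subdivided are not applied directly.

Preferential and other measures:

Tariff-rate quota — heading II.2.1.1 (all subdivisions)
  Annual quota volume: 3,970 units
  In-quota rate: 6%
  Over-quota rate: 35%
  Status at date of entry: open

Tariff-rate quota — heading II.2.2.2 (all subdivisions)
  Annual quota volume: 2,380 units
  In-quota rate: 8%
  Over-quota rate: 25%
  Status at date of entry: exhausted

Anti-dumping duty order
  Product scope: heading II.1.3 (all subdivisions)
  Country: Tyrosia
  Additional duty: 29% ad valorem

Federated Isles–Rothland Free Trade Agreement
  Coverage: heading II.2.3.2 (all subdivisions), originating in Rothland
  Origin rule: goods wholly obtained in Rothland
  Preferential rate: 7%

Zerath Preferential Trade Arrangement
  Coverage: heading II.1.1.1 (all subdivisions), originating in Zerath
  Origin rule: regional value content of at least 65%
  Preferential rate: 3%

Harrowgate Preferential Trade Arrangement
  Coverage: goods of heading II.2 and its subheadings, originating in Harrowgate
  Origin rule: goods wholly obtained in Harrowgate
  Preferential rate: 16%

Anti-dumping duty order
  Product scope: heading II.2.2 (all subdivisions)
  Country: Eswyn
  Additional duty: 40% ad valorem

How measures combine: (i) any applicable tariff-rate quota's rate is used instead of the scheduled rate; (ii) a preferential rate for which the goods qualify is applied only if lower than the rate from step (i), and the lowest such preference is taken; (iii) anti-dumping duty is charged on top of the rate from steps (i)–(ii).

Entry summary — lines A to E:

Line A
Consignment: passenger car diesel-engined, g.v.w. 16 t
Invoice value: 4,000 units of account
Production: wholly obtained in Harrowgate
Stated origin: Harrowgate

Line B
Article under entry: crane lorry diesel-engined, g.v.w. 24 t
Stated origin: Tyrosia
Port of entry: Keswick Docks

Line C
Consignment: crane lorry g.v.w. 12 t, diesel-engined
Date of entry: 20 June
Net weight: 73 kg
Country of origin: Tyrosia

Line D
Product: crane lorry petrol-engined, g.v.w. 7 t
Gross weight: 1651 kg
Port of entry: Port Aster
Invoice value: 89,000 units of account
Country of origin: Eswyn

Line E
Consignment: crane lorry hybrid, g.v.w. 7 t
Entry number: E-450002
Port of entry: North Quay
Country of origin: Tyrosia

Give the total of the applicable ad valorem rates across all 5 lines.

113%

Line A: passenger car → II.2; diesel-engined → II.2.2; g.v.w. 16 t → II.2.2.2. Scheduled 22%. quota on II.2.2.2 exhausted → over-quota 25%; Harrowgate agreement on II.2: wholly obtained → 16% available; preferential 16%. → 16%.
Line B: crane lorry → II.1; diesel-engined → II.1.2; g.v.w. 24 t → II.1.2.3. Scheduled 7%. No special measure applies. → 7%.
Line C: crane lorry → II.1; diesel-engined → II.1.2; g.v.w. 12 t → II.1.2.2. Scheduled 15%. No special measure applies. → 15%.
Line D: crane lorry → II.1; petrol-engined → II.1.1; g.v.w. 7 t → II.1.1.1. Scheduled 15%. No special measure applies. → 15%.
Line E: crane lorry → II.1; hybrid → II.1.3; g.v.w. 7 t → II.1.3.1. Scheduled 31%. anti-dumping (Tyrosia, II.1.3): +29%; total 31% + 29% = 60%. → 60%.
Sum: 16% + 7% + 15% + 15% + 60% = 113%.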